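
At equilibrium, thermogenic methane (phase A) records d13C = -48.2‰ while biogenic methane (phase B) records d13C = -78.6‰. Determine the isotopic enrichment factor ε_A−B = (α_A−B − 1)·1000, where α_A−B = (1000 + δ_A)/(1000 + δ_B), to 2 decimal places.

α_A−B = (1000 + -48.2) / (1000 + -78.6) = 951.8 / 921.4 = 1.032993
ε_A−B = (1.032993 − 1) × 1000 = 32.993‰
(The approximation ε ≈ δ_A − δ_B would give 30.4‰.)

32.99‰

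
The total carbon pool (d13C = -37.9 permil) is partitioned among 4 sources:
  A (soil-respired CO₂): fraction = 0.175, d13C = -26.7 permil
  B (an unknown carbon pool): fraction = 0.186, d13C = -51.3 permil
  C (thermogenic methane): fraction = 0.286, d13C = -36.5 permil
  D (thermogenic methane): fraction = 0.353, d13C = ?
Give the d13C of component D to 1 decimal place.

Isotope mass balance: δ_bulk = Σ fᵢ·δᵢ.
-37.9 = 0.175×(-26.7) + 0.186×(-51.3) + 0.286×(-36.5) + 0.353×δ_D
0.353·δ_D = -37.9 − (-24.653) = -13.247
δ_D = -13.247 / 0.353 = -37.53 permil

-37.5 permil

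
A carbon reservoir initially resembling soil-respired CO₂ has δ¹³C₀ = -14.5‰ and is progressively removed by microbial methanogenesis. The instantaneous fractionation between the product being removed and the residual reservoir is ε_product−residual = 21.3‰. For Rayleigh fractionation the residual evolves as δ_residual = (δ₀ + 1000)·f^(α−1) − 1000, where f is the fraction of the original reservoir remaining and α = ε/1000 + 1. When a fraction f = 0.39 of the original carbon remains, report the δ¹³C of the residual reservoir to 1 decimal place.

-34.1‰

Rayleigh residual: δ_res = (δ₀ + 1000)·f^(α−1) − 1000
α = ε/1000 + 1 = 1.02130, so α − 1 = 0.02130
f^(α−1) = 0.39^(0.02130) = 0.980144
δ_res = (-14.5 + 1000) × 0.980144 − 1000 = 965.931 − 1000 = -34.07‰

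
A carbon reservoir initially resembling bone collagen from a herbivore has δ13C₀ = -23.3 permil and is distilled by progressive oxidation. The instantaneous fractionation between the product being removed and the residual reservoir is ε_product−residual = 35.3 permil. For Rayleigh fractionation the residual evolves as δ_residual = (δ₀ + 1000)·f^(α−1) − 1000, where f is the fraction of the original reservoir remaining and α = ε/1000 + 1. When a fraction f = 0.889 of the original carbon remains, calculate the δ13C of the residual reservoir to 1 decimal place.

Rayleigh residual: δ_res = (δ₀ + 1000)·f^(α−1) − 1000
α = ε/1000 + 1 = 1.03530, so α − 1 = 0.03530
f^(α−1) = 0.889^(0.03530) = 0.995855
δ_res = (-23.3 + 1000) × 0.995855 − 1000 = 972.652 − 1000 = -27.35 permil

-27.3 permil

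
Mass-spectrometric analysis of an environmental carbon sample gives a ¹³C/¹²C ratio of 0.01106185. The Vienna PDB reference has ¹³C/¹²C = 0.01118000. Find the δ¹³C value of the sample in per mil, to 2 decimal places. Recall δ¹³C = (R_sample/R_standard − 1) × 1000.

δ¹³C = (R_sample / R_standard − 1) × 1000
R_sample / R_standard = 0.01106185 / 0.01118000 = 0.989432
δ¹³C = (0.989432 − 1) × 1000 = -10.568 per mil

-10.57 per mil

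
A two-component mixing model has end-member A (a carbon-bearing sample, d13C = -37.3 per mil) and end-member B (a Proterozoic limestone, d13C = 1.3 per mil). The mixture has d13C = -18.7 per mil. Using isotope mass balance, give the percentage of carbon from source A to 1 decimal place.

δ_mix = f_A·δ_A + (1 − f_A)·δ_B  ⇒  f_A = (δ_mix − δ_B)/(δ_A − δ_B)
f_A = (-18.7 − (1.3)) / (-37.3 − (1.3))
f_A = -20.0 / -38.6 = 0.5181

51.8%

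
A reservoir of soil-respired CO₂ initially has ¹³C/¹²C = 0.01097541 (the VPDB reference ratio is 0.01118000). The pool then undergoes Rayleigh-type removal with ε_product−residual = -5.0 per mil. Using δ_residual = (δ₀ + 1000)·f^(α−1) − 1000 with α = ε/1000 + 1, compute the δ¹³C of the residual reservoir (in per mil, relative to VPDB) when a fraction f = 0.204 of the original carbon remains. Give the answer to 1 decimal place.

δ₀ = (0.01097541/0.01118000 − 1)×1000 = (0.981700 − 1)×1000 = -18.300 per mil
α − 1 = ε/1000 = -0.0050
f^(α−1) = 0.204^(-0.0050) = 1.007980
δ_res = (-18.300 + 1000) × 1.007980 − 1000 = 989.534 − 1000 = -10.47 per mil

-10.5 per mil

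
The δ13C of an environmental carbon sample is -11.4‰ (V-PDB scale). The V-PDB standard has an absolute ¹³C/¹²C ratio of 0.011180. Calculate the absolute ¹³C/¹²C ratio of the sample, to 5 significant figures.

R_sample = R_standard × (δ13C/1000 + 1)
R_sample = 0.011180 × (-11.4/1000 + 1) = 0.011180 × 0.988600
R_sample = 0.0110525

0.011053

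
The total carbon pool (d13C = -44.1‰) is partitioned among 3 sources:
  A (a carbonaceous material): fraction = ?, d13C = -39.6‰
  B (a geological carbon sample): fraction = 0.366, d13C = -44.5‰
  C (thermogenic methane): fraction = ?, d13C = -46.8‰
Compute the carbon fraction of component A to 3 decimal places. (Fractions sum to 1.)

0.258

Let f_A and f_C be the unknown fractions; fractions sum to 1 so f_A + f_C = 0.634.
Mass balance: Σ fᵢ·δᵢ = δ_bulk ⇒ f_A·(-39.6) + f_C·(-46.8) = -44.1 − (-16.287) = -27.813
Substitute f_C = 0.634 − f_A:
f_A·(-39.6 − -46.8) = -27.813 − 0.634×(-46.8) = 1.858
f_A = 1.858 / 7.2 = 0.2581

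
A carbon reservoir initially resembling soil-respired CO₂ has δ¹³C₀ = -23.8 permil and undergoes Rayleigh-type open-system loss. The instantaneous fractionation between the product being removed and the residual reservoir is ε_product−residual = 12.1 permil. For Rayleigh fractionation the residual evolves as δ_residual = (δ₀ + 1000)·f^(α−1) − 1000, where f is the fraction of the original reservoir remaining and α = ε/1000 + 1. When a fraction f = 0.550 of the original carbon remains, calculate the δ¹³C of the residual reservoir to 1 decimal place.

-30.8 permil

Rayleigh residual: δ_res = (δ₀ + 1000)·f^(α−1) − 1000
α = ε/1000 + 1 = 1.01210, so α − 1 = 0.01210
f^(α−1) = 0.550^(0.01210) = 0.992792
δ_res = (-23.8 + 1000) × 0.992792 − 1000 = 969.164 − 1000 = -30.84 permil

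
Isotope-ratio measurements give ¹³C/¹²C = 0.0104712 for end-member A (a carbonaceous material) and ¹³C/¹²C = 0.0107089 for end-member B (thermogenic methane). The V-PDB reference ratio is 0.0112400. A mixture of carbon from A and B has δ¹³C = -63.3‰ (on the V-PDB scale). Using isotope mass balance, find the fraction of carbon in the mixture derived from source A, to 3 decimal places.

0.759

δ_A = (0.0104712/0.0112400 − 1)×1000 = (0.931601 − 1)×1000 = -68.399‰
δ_B = (0.0107089/0.0112400 − 1)×1000 = (0.952749 − 1)×1000 = -47.251‰
f_A = (δ_mix − δ_B)/(δ_A − δ_B) = (-63.3 − (-47.251))/(-68.399 − (-47.251))
f_A = -16.049 / -21.148 = 0.7589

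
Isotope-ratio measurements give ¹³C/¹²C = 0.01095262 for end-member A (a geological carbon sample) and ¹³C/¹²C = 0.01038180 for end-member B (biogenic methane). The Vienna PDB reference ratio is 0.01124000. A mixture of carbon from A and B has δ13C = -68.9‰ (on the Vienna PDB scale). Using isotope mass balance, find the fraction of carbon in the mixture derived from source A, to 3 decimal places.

0.147

δ_A = (0.01095262/0.01124000 − 1)×1000 = (0.974432 − 1)×1000 = -25.568‰
δ_B = (0.01038180/0.01124000 − 1)×1000 = (0.923648 − 1)×1000 = -76.352‰
f_A = (δ_mix − δ_B)/(δ_A − δ_B) = (-68.9 − (-76.352))/(-25.568 − (-76.352))
f_A = 7.452 / 50.785 = 0.1467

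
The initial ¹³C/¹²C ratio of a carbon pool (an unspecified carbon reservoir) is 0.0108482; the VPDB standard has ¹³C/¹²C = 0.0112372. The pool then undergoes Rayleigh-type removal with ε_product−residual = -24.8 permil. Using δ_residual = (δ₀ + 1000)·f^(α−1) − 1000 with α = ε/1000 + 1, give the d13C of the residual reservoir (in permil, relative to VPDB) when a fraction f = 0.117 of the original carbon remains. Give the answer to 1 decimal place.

18.1 permil

δ₀ = (0.0108482/0.0112372 − 1)×1000 = (0.965383 − 1)×1000 = -34.617 permil
α − 1 = ε/1000 = -0.0248
f^(α−1) = 0.117^(-0.0248) = 1.054652
δ_res = (-34.617 + 1000) × 1.054652 − 1000 = 1018.142 − 1000 = 18.14 permil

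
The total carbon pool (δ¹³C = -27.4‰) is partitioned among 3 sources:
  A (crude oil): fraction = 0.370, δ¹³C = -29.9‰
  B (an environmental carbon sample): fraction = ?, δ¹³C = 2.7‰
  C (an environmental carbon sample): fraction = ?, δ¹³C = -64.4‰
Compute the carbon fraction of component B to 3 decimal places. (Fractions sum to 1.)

0.361

Let f_B and f_C be the unknown fractions; fractions sum to 1 so f_B + f_C = 0.630.
Mass balance: Σ fᵢ·δᵢ = δ_bulk ⇒ f_B·(2.7) + f_C·(-64.4) = -27.4 − (-11.063) = -16.337
Substitute f_C = 0.630 − f_B:
f_B·(2.7 − -64.4) = -16.337 − 0.630×(-64.4) = 24.235
f_B = 24.235 / 67.1 = 0.3612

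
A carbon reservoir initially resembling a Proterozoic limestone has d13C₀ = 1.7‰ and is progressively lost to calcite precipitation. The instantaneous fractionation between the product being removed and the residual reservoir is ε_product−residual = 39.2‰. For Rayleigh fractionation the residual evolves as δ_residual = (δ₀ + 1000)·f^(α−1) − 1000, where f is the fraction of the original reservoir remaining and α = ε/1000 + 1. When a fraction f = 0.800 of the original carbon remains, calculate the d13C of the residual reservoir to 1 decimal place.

-7.0‰

Rayleigh residual: δ_res = (δ₀ + 1000)·f^(α−1) − 1000
α = ε/1000 + 1 = 1.03920, so α − 1 = 0.03920
f^(α−1) = 0.800^(0.03920) = 0.991291
δ_res = (1.7 + 1000) × 0.991291 − 1000 = 992.976 − 1000 = -7.02‰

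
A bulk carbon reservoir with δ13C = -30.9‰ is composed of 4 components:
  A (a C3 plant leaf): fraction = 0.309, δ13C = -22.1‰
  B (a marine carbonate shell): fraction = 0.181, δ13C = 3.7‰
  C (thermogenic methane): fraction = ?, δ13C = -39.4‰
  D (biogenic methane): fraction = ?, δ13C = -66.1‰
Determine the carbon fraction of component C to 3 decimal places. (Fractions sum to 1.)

0.336

Let f_C and f_D be the unknown fractions; fractions sum to 1 so f_C + f_D = 0.510.
Mass balance: Σ fᵢ·δᵢ = δ_bulk ⇒ f_C·(-39.4) + f_D·(-66.1) = -30.9 − (-6.159) = -24.741
Substitute f_D = 0.510 − f_C:
f_C·(-39.4 − -66.1) = -24.741 − 0.510×(-66.1) = 8.970
f_C = 8.970 / 26.7 = 0.3360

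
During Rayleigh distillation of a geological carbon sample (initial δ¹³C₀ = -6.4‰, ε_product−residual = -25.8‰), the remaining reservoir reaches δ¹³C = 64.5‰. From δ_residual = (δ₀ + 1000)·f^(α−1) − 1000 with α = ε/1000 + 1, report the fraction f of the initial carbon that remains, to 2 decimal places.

α − 1 = ε/1000 = -0.0258
(δ_res + 1000)/(δ₀ + 1000) = (64.5 + 1000)/(-6.4 + 1000) = 1064.5/993.6 = 1.071357
f = 1.071357^(1/-0.0258) = exp(ln(1.071357)/-0.0258) = exp(0.06893/-0.0258)
f = exp(-2.6715) = 0.0691

0.07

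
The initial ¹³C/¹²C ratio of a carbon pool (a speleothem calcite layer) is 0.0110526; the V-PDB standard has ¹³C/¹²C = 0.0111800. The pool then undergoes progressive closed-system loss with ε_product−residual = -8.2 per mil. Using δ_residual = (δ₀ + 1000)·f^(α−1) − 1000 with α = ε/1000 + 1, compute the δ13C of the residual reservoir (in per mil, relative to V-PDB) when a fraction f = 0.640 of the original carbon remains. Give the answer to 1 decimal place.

-7.8 per mil

δ₀ = (0.0110526/0.0111800 − 1)×1000 = (0.988605 − 1)×1000 = -11.395 per mil
α − 1 = ε/1000 = -0.0082
f^(α−1) = 0.640^(-0.0082) = 1.003666
δ_res = (-11.395 + 1000) × 1.003666 − 1000 = 992.229 − 1000 = -7.77 per mil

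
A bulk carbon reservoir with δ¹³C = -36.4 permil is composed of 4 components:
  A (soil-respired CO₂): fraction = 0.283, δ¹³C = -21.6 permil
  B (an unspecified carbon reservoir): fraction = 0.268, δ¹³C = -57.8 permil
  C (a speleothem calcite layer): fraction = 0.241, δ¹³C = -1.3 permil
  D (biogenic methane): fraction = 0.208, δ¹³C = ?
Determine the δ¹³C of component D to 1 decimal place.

Isotope mass balance: δ_bulk = Σ fᵢ·δᵢ.
-36.4 = 0.283×(-21.6) + 0.268×(-57.8) + 0.241×(-1.3) + 0.208×δ_D
0.208·δ_D = -36.4 − (-21.916) = -14.483
δ_D = -14.483 / 0.208 = -69.63 permil

-69.6 permil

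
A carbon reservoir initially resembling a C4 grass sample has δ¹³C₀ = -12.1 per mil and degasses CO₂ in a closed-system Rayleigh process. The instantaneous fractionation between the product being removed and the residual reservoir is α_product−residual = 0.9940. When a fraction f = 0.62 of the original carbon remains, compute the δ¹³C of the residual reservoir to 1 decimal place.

Rayleigh residual: δ_res = (δ₀ + 1000)·f^(α−1) − 1000
α − 1 = -0.00600
f^(α−1) = 0.62^(-0.00600) = 1.002872
δ_res = (-12.1 + 1000) × 1.002872 − 1000 = 990.738 − 1000 = -9.26 per mil

-9.3 per mil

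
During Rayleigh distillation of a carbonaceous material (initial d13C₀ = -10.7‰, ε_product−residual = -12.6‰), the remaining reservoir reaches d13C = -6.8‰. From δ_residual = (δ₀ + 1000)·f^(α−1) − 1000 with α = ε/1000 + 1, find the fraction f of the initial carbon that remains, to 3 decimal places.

0.732

α − 1 = ε/1000 = -0.0126
(δ_res + 1000)/(δ₀ + 1000) = (-6.8 + 1000)/(-10.7 + 1000) = 993.2/989.3 = 1.003942
f = 1.003942^(1/-0.0126) = exp(ln(1.003942)/-0.0126) = exp(0.00393/-0.0126)
f = exp(-0.3123) = 0.7318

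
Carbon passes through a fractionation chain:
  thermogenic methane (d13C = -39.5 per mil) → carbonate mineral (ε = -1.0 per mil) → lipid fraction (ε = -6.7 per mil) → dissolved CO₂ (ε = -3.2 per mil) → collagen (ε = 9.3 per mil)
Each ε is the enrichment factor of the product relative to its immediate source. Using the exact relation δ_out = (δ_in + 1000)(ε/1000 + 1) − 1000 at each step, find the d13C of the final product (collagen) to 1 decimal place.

step 1: δ = (-39.50 + 1000)·(-1.0/1000 + 1) − 1000 = -40.46 per mil
step 2: δ = (-40.46 + 1000)·(-6.7/1000 + 1) − 1000 = -46.89 per mil
step 3: δ = (-46.89 + 1000)·(-3.2/1000 + 1) − 1000 = -49.94 per mil
step 4: δ = (-49.94 + 1000)·(9.3/1000 + 1) − 1000 = -41.10 per mil

-41.1 per mil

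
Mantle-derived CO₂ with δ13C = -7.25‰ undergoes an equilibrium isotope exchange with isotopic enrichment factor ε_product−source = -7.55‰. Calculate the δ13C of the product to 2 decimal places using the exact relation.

Exactly, δ_product = (δ_source + 1000)·(ε/1000 + 1) − 1000.
δ_product = (-7.25 + 1000) × (-7.55/1000 + 1) − 1000
δ_product = -14.745‰

-14.75‰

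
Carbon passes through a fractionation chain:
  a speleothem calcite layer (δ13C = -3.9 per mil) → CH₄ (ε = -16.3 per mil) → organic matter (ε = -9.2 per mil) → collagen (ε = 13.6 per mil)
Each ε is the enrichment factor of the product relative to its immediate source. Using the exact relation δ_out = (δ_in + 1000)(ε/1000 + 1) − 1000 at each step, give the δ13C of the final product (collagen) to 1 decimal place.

step 1: δ = (-3.90 + 1000)·(-16.3/1000 + 1) − 1000 = -20.14 per mil
step 2: δ = (-20.14 + 1000)·(-9.2/1000 + 1) − 1000 = -29.15 per mil
step 3: δ = (-29.15 + 1000)·(13.6/1000 + 1) − 1000 = -15.95 per mil

-15.9 per mil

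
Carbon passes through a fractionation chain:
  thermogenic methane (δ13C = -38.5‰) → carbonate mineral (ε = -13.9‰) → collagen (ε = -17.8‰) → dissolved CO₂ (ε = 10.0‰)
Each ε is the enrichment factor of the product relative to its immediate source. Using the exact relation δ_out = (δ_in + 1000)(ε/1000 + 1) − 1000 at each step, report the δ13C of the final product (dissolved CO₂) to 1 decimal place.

-59.4‰

step 1: δ = (-38.50 + 1000)·(-13.9/1000 + 1) − 1000 = -51.86‰
step 2: δ = (-51.86 + 1000)·(-17.8/1000 + 1) − 1000 = -68.74‰
step 3: δ = (-68.74 + 1000)·(10.0/1000 + 1) − 1000 = -59.43‰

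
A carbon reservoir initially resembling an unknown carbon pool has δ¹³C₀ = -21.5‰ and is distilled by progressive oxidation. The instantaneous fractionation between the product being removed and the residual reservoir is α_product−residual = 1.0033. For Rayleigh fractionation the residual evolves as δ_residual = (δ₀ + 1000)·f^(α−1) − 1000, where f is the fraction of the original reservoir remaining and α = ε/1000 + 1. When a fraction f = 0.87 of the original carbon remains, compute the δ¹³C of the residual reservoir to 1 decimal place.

Rayleigh residual: δ_res = (δ₀ + 1000)·f^(α−1) − 1000
α − 1 = 0.00330
f^(α−1) = 0.87^(0.00330) = 0.999541
δ_res = (-21.5 + 1000) × 0.999541 − 1000 = 978.050 − 1000 = -21.95‰

-21.9‰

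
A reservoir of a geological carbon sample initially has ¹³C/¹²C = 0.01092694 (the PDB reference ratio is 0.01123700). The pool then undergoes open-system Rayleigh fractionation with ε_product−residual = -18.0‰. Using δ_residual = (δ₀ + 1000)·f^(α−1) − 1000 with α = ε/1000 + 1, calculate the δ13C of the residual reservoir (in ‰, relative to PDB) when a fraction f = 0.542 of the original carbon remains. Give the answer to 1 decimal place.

δ₀ = (0.01092694/0.01123700 − 1)×1000 = (0.972407 − 1)×1000 = -27.593‰
α − 1 = ε/1000 = -0.0180
f^(α−1) = 0.542^(-0.0180) = 1.011086
δ_res = (-27.593 + 1000) × 1.011086 − 1000 = 983.187 − 1000 = -16.81‰

-16.8‰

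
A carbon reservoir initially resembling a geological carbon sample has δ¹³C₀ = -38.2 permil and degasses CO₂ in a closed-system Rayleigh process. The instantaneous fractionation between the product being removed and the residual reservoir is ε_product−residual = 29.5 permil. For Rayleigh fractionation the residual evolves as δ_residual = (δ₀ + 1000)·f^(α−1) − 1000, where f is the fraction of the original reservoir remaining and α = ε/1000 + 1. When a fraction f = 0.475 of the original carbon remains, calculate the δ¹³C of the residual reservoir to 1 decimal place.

Rayleigh residual: δ_res = (δ₀ + 1000)·f^(α−1) − 1000
α = ε/1000 + 1 = 1.02950, so α − 1 = 0.02950
f^(α−1) = 0.475^(0.02950) = 0.978278
δ_res = (-38.2 + 1000) × 0.978278 − 1000 = 940.908 − 1000 = -59.09 permil

-59.1 permil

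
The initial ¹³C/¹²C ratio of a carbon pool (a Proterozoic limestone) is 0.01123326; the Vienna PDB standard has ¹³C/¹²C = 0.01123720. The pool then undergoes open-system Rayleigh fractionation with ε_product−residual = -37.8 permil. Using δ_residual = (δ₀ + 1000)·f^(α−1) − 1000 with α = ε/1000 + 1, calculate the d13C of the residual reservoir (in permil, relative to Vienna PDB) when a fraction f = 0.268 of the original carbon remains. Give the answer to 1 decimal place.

δ₀ = (0.01123326/0.01123720 − 1)×1000 = (0.999649 − 1)×1000 = -0.351 permil
α − 1 = ε/1000 = -0.0378
f^(α−1) = 0.268^(-0.0378) = 1.051033
δ_res = (-0.351 + 1000) × 1.051033 − 1000 = 1050.665 − 1000 = 50.66 permil

50.7 permil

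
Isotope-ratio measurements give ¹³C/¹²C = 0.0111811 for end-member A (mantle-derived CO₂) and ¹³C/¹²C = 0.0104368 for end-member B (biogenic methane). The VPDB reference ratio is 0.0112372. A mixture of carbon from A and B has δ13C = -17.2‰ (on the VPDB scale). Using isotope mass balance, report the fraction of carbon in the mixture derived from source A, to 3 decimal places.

0.816

δ_A = (0.0111811/0.0112372 − 1)×1000 = (0.995008 − 1)×1000 = -4.992‰
δ_B = (0.0104368/0.0112372 − 1)×1000 = (0.928772 − 1)×1000 = -71.228‰
f_A = (δ_mix − δ_B)/(δ_A − δ_B) = (-17.2 − (-71.228))/(-4.992 − (-71.228))
f_A = 54.028 / 66.235 = 0.8157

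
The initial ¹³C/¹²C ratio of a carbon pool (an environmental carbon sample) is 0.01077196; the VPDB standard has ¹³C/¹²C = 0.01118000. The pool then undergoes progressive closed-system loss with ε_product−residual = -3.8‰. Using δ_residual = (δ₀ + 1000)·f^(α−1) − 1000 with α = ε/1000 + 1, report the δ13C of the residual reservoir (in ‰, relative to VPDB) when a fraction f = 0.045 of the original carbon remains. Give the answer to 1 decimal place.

δ₀ = (0.01077196/0.01118000 − 1)×1000 = (0.963503 − 1)×1000 = -36.497‰
α − 1 = ε/1000 = -0.0038
f^(α−1) = 0.045^(-0.0038) = 1.011854
δ_res = (-36.497 + 1000) × 1.011854 − 1000 = 974.924 − 1000 = -25.08‰

-25.1‰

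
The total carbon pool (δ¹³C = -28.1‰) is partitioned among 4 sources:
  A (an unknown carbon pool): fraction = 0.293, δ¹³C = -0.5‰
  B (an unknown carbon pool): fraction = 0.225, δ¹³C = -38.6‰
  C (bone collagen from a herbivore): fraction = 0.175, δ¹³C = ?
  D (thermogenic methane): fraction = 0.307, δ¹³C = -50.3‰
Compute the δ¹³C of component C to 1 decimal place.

-21.9‰

Isotope mass balance: δ_bulk = Σ fᵢ·δᵢ.
-28.1 = 0.293×(-0.5) + 0.225×(-38.6) + 0.175×δ_C + 0.307×(-50.3)
0.175·δ_C = -28.1 − (-24.274) = -3.826
δ_C = -3.826 / 0.175 = -21.87‰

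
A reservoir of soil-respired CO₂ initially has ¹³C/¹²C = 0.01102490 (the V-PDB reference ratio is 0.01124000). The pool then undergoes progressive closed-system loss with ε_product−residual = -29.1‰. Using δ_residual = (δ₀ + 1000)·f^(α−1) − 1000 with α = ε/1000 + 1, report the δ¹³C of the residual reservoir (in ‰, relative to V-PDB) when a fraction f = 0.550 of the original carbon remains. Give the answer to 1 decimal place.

δ₀ = (0.01102490/0.01124000 − 1)×1000 = (0.980863 − 1)×1000 = -19.137‰
α − 1 = ε/1000 = -0.0291
f^(α−1) = 0.550^(-0.0291) = 1.017549
δ_res = (-19.137 + 1000) × 1.017549 − 1000 = 998.076 − 1000 = -1.92‰

-1.9‰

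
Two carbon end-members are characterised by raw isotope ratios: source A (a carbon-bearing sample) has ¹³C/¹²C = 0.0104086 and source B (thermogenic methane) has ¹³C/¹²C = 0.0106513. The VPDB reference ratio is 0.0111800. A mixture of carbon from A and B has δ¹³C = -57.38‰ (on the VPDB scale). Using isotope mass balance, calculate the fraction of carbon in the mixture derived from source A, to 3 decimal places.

δ_A = (0.0104086/0.0111800 − 1)×1000 = (0.931002 − 1)×1000 = -68.998‰
δ_B = (0.0106513/0.0111800 − 1)×1000 = (0.952710 − 1)×1000 = -47.290‰
f_A = (δ_mix − δ_B)/(δ_A − δ_B) = (-57.38 − (-47.290))/(-68.998 − (-47.290))
f_A = -10.090 / -21.708 = 0.4648

0.465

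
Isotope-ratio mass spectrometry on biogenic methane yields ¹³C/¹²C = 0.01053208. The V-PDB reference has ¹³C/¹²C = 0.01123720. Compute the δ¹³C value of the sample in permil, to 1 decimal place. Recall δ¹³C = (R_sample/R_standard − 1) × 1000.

δ¹³C = (R_sample / R_standard − 1) × 1000
R_sample / R_standard = 0.01053208 / 0.01123720 = 0.937251
δ¹³C = (0.937251 − 1) × 1000 = -62.75 permil

-62.7 permil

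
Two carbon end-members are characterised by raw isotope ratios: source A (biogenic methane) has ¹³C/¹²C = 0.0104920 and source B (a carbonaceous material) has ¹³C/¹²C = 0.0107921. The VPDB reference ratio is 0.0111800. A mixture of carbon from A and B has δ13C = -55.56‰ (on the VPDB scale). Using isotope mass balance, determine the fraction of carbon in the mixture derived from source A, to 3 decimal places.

δ_A = (0.0104920/0.0111800 − 1)×1000 = (0.938462 − 1)×1000 = -61.538‰
δ_B = (0.0107921/0.0111800 − 1)×1000 = (0.965304 − 1)×1000 = -34.696‰
f_A = (δ_mix − δ_B)/(δ_A − δ_B) = (-55.56 − (-34.696))/(-61.538 − (-34.696))
f_A = -20.864 / -26.843 = 0.7773

0.777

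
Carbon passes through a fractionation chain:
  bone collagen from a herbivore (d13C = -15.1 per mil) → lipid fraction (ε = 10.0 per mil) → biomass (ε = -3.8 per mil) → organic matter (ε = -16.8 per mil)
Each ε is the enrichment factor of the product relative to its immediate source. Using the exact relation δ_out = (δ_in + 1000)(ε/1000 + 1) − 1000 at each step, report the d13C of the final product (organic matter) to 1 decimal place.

-25.7 per mil

step 1: δ = (-15.10 + 1000)·(10.0/1000 + 1) − 1000 = -5.25 per mil
step 2: δ = (-5.25 + 1000)·(-3.8/1000 + 1) − 1000 = -9.03 per mil
step 3: δ = (-9.03 + 1000)·(-16.8/1000 + 1) − 1000 = -25.68 per mil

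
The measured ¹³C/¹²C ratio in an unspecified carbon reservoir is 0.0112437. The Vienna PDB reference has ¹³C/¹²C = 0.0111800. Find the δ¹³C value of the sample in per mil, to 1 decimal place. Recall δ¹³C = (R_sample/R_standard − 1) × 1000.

5.7 per mil

δ¹³C = (R_sample / R_standard − 1) × 1000
R_sample / R_standard = 0.0112437 / 0.0111800 = 1.005698
δ¹³C = (1.005698 − 1) × 1000 = 5.70 per mil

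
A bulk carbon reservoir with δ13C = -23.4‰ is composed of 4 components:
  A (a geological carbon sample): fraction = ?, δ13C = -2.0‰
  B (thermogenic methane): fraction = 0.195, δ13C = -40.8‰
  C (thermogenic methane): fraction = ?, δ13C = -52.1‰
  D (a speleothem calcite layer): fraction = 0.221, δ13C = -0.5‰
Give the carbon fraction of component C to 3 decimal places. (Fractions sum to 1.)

0.283

Let f_C and f_A be the unknown fractions; fractions sum to 1 so f_C + f_A = 0.584.
Mass balance: Σ fᵢ·δᵢ = δ_bulk ⇒ f_C·(-52.1) + f_A·(-2.0) = -23.4 − (-8.066) = -15.333
Substitute f_A = 0.584 − f_C:
f_C·(-52.1 − -2.0) = -15.333 − 0.584×(-2.0) = -14.165
f_C = -14.165 / -50.1 = 0.2827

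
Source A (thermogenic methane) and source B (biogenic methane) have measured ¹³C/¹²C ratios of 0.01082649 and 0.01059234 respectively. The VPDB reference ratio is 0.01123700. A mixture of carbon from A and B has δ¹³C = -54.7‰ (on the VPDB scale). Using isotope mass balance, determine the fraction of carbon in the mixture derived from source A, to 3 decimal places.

δ_A = (0.01082649/0.01123700 − 1)×1000 = (0.963468 − 1)×1000 = -36.532‰
δ_B = (0.01059234/0.01123700 − 1)×1000 = (0.942631 − 1)×1000 = -57.369‰
f_A = (δ_mix − δ_B)/(δ_A − δ_B) = (-54.7 − (-57.369))/(-36.532 − (-57.369))
f_A = 2.669 / 20.837 = 0.1281

0.128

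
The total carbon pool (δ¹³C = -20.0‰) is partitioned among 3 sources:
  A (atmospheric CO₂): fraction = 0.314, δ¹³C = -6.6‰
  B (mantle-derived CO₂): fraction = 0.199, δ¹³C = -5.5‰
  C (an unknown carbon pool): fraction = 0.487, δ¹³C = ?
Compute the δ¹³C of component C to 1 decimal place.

Isotope mass balance: δ_bulk = Σ fᵢ·δᵢ.
-20.0 = 0.314×(-6.6) + 0.199×(-5.5) + 0.487×δ_C
0.487·δ_C = -20.0 − (-3.167) = -16.833
δ_C = -16.833 / 0.487 = -34.56‰

-34.6‰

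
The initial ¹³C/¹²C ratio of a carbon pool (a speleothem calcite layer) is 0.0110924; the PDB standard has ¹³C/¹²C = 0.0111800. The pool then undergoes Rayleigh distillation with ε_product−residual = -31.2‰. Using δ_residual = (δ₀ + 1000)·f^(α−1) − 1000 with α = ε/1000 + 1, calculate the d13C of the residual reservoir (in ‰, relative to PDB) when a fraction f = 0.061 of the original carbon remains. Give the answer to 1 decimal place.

δ₀ = (0.0110924/0.0111800 − 1)×1000 = (0.992165 − 1)×1000 = -7.835‰
α − 1 = ε/1000 = -0.0312
f^(α−1) = 0.061^(-0.0312) = 1.091183
δ_res = (-7.835 + 1000) × 1.091183 − 1000 = 1082.633 − 1000 = 82.63‰

82.6‰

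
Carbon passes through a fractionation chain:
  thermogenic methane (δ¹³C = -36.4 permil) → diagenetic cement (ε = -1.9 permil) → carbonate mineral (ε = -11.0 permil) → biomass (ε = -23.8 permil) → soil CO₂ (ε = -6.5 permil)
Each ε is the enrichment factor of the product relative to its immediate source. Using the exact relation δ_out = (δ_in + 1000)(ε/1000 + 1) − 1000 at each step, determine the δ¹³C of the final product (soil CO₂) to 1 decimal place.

-77.5 permil

step 1: δ = (-36.40 + 1000)·(-1.9/1000 + 1) − 1000 = -38.23 permil
step 2: δ = (-38.23 + 1000)·(-11.0/1000 + 1) − 1000 = -48.81 permil
step 3: δ = (-48.81 + 1000)·(-23.8/1000 + 1) − 1000 = -71.45 permil
step 4: δ = (-71.45 + 1000)·(-6.5/1000 + 1) − 1000 = -77.48 permil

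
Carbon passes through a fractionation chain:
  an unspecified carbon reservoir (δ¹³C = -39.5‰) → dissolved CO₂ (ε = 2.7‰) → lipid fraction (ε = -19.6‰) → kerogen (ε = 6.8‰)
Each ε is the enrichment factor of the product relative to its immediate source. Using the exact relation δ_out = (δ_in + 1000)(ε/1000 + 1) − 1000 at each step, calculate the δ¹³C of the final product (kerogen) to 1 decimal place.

step 1: δ = (-39.50 + 1000)·(2.7/1000 + 1) − 1000 = -36.91‰
step 2: δ = (-36.91 + 1000)·(-19.6/1000 + 1) − 1000 = -55.78‰
step 3: δ = (-55.78 + 1000)·(6.8/1000 + 1) − 1000 = -49.36‰

-49.4‰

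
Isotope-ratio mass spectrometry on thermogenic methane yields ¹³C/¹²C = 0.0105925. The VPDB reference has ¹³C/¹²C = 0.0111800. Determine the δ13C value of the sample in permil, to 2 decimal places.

-52.55 permil

δ13C = (R_sample / R_standard − 1) × 1000
R_sample / R_standard = 0.0105925 / 0.0111800 = 0.947451
δ13C = (0.947451 − 1) × 1000 = -52.549 permil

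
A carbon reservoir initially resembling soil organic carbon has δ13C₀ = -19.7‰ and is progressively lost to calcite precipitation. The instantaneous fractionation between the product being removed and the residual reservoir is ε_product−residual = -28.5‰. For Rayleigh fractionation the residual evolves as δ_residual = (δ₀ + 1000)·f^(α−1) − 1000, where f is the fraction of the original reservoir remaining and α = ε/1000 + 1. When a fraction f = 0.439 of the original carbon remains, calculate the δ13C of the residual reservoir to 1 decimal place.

Rayleigh residual: δ_res = (δ₀ + 1000)·f^(α−1) − 1000
α = ε/1000 + 1 = 0.97150, so α − 1 = -0.02850
f^(α−1) = 0.439^(-0.02850) = 1.023740
δ_res = (-19.7 + 1000) × 1.023740 − 1000 = 1003.573 − 1000 = 3.57‰

3.6‰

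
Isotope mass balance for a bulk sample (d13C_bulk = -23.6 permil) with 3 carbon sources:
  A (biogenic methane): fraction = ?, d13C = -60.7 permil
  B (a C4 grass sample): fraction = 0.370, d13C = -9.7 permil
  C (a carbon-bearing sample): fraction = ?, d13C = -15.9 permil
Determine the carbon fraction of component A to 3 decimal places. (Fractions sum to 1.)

0.223

Let f_A and f_C be the unknown fractions; fractions sum to 1 so f_A + f_C = 0.630.
Mass balance: Σ fᵢ·δᵢ = δ_bulk ⇒ f_A·(-60.7) + f_C·(-15.9) = -23.6 − (-3.589) = -20.011
Substitute f_C = 0.630 − f_A:
f_A·(-60.7 − -15.9) = -20.011 − 0.630×(-15.9) = -9.994
f_A = -9.994 / -44.8 = 0.2231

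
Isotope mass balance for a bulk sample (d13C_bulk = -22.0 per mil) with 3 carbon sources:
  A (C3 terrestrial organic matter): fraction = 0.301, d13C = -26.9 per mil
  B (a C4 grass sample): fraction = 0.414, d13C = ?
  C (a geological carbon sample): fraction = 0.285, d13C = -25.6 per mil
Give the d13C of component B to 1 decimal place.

-16.0 per mil

Isotope mass balance: δ_bulk = Σ fᵢ·δᵢ.
-22.0 = 0.301×(-26.9) + 0.414×δ_B + 0.285×(-25.6)
0.414·δ_B = -22.0 − (-15.393) = -6.607
δ_B = -6.607 / 0.414 = -15.96 per mil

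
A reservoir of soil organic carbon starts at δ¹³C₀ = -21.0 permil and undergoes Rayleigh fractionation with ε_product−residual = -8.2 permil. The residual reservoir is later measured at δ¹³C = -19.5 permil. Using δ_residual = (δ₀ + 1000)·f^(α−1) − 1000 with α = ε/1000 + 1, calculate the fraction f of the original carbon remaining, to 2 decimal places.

0.83

α − 1 = ε/1000 = -0.0082
(δ_res + 1000)/(δ₀ + 1000) = (-19.5 + 1000)/(-21.0 + 1000) = 980.5/979.0 = 1.001532
f = 1.001532^(1/-0.0082) = exp(ln(1.001532)/-0.0082) = exp(0.00153/-0.0082)
f = exp(-0.1867) = 0.8297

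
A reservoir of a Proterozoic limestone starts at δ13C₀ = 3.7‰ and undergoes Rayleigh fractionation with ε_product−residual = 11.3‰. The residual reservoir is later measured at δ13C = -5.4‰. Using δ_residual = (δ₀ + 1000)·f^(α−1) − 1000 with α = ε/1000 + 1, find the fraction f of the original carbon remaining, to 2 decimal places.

α − 1 = ε/1000 = 0.0113
(δ_res + 1000)/(δ₀ + 1000) = (-5.4 + 1000)/(3.7 + 1000) = 994.6/1003.7 = 0.990934
f = 0.990934^(1/0.0113) = exp(ln(0.990934)/0.0113) = exp(-0.00911/0.0113)
f = exp(-0.8060) = 0.4466

0.45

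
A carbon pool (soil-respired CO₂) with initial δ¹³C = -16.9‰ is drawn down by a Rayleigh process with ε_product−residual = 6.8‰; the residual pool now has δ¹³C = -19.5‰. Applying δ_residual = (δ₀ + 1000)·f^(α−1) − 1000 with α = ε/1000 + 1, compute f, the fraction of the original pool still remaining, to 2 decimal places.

0.68

α − 1 = ε/1000 = 0.0068
(δ_res + 1000)/(δ₀ + 1000) = (-19.5 + 1000)/(-16.9 + 1000) = 980.5/983.1 = 0.997355
f = 0.997355^(1/0.0068) = exp(ln(0.997355)/0.0068) = exp(-0.00265/0.0068)
f = exp(-0.3894) = 0.6774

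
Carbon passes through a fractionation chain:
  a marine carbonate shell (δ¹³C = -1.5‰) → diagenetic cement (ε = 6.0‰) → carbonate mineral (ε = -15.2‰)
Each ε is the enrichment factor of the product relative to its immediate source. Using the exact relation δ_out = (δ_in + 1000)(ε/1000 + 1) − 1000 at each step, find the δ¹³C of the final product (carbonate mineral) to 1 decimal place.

step 1: δ = (-1.50 + 1000)·(6.0/1000 + 1) − 1000 = 4.49‰
step 2: δ = (4.49 + 1000)·(-15.2/1000 + 1) − 1000 = -10.78‰

-10.8‰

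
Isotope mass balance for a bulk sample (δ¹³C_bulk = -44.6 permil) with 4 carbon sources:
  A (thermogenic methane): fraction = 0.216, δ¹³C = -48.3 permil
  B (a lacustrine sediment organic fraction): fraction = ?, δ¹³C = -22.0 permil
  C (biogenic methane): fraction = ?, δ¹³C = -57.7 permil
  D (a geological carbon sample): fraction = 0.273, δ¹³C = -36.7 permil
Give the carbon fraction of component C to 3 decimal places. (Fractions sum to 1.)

0.362

Let f_C and f_B be the unknown fractions; fractions sum to 1 so f_C + f_B = 0.511.
Mass balance: Σ fᵢ·δᵢ = δ_bulk ⇒ f_C·(-57.7) + f_B·(-22.0) = -44.6 − (-20.452) = -24.148
Substitute f_B = 0.511 − f_C:
f_C·(-57.7 − -22.0) = -24.148 − 0.511×(-22.0) = -12.906
f_C = -12.906 / -35.7 = 0.3615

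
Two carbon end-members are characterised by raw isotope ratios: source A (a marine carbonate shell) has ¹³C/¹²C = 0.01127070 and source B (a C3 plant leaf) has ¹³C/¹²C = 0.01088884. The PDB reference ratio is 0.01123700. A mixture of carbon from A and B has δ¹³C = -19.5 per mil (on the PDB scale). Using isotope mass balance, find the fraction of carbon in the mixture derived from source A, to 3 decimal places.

0.338

δ_A = (0.01127070/0.01123700 − 1)×1000 = (1.002999 − 1)×1000 = 2.999 per mil
δ_B = (0.01088884/0.01123700 − 1)×1000 = (0.969017 − 1)×1000 = -30.983 per mil
f_A = (δ_mix − δ_B)/(δ_A − δ_B) = (-19.5 − (-30.983))/(2.999 − (-30.983))
f_A = 11.483 / 33.982 = 0.3379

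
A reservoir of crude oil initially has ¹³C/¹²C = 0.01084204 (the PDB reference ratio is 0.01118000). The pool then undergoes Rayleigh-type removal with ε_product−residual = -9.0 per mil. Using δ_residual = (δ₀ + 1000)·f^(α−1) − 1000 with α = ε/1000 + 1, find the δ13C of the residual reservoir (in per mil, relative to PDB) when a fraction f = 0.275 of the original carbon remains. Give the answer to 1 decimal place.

-18.9 per mil

δ₀ = (0.01084204/0.01118000 − 1)×1000 = (0.969771 − 1)×1000 = -30.229 per mil
α − 1 = ε/1000 = -0.0090
f^(α−1) = 0.275^(-0.0090) = 1.011687
δ_res = (-30.229 + 1000) × 1.011687 − 1000 = 981.104 − 1000 = -18.90 per mil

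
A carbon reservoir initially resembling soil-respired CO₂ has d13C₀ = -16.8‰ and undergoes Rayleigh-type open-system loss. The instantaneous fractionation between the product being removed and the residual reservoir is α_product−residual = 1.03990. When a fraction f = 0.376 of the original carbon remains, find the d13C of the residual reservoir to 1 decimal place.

-54.4‰

Rayleigh residual: δ_res = (δ₀ + 1000)·f^(α−1) − 1000
α − 1 = 0.03990
f^(α−1) = 0.376^(0.03990) = 0.961723
δ_res = (-16.8 + 1000) × 0.961723 − 1000 = 945.566 − 1000 = -54.43‰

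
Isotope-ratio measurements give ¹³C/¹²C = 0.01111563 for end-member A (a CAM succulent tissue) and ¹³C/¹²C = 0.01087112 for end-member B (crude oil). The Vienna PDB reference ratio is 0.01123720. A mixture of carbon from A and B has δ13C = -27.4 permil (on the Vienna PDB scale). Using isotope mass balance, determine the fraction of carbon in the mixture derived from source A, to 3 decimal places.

0.238

δ_A = (0.01111563/0.01123720 − 1)×1000 = (0.989181 − 1)×1000 = -10.819 permil
δ_B = (0.01087112/0.01123720 − 1)×1000 = (0.967422 − 1)×1000 = -32.578 permil
f_A = (δ_mix − δ_B)/(δ_A − δ_B) = (-27.4 − (-32.578))/(-10.819 − (-32.578))
f_A = 5.178 / 21.759 = 0.2379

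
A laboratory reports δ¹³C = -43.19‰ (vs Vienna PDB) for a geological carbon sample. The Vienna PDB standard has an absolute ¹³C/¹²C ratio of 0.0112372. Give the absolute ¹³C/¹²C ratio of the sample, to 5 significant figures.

R_sample = R_standard × (δ¹³C/1000 + 1)
R_sample = 0.0112372 × (-43.19/1000 + 1) = 0.0112372 × 0.956810
R_sample = 0.0107519

0.010752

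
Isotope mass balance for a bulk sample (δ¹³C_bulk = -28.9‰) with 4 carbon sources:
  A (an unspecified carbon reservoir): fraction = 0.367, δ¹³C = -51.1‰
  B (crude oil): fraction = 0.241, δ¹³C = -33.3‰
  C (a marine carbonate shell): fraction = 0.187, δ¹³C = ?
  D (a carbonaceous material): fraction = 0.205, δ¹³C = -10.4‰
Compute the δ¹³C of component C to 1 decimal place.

0.1‰

Isotope mass balance: δ_bulk = Σ fᵢ·δᵢ.
-28.9 = 0.367×(-51.1) + 0.241×(-33.3) + 0.187×δ_C + 0.205×(-10.4)
0.187·δ_C = -28.9 − (-28.911) = 0.011
δ_C = 0.011 / 0.187 = 0.06‰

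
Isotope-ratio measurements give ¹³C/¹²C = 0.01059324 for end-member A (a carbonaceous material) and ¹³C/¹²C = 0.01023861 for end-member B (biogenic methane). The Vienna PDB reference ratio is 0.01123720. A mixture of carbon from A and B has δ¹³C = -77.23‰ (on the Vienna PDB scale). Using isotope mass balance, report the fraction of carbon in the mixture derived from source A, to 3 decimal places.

δ_A = (0.01059324/0.01123720 − 1)×1000 = (0.942694 − 1)×1000 = -57.306‰
δ_B = (0.01023861/0.01123720 − 1)×1000 = (0.911135 − 1)×1000 = -88.865‰
f_A = (δ_mix − δ_B)/(δ_A − δ_B) = (-77.23 − (-88.865))/(-57.306 − (-88.865))
f_A = 11.635 / 31.559 = 0.3687

0.369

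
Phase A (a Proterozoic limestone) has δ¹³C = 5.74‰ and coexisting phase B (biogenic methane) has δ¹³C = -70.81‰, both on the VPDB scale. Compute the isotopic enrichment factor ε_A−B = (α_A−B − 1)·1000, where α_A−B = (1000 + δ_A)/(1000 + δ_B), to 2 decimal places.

82.38‰

α_A−B = (1000 + 5.74) / (1000 + -70.81) = 1005.74 / 929.19 = 1.082384
ε_A−B = (1.082384 − 1) × 1000 = 82.384‰
(The approximation ε ≈ δ_A − δ_B would give 76.55‰.)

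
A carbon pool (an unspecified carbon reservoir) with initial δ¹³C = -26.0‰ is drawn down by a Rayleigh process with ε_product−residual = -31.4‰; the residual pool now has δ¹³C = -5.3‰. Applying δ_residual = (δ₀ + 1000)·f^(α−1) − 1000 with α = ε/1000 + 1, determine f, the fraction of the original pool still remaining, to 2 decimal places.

α − 1 = ε/1000 = -0.0314
(δ_res + 1000)/(δ₀ + 1000) = (-5.3 + 1000)/(-26.0 + 1000) = 994.7/974.0 = 1.021253
f = 1.021253^(1/-0.0314) = exp(ln(1.021253)/-0.0314) = exp(0.02103/-0.0314)
f = exp(-0.6697) = 0.5118

0.51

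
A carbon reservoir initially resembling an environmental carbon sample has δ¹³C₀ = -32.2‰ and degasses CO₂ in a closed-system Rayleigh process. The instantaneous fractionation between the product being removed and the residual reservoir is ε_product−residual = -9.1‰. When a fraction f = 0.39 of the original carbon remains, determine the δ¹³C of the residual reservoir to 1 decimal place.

Rayleigh residual: δ_res = (δ₀ + 1000)·f^(α−1) − 1000
α = ε/1000 + 1 = 0.99090, so α − 1 = -0.00910
f^(α−1) = 0.39^(-0.00910) = 1.008605
δ_res = (-32.2 + 1000) × 1.008605 − 1000 = 976.128 − 1000 = -23.87‰

-23.9‰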